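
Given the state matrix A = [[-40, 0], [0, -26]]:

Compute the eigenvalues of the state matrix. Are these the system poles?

For diagonal matrix, eigenvalues are diagonal entries: λ₁ = -40, λ₂ = -26. Eigenvalues of A = system poles.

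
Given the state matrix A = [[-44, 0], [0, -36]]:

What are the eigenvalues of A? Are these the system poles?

For diagonal matrix, eigenvalues are diagonal entries: λ₁ = -44, λ₂ = -36. Eigenvalues of A = system poles.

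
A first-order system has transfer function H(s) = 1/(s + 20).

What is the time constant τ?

For H(s) = 1/(s + 1/τ), the pole is at -1/τ = -20, so τ = 1/20 = 0.05 s.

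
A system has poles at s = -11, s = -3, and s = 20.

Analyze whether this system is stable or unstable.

Pole(s) at s = 20 are not in the left half-plane. System is unstable.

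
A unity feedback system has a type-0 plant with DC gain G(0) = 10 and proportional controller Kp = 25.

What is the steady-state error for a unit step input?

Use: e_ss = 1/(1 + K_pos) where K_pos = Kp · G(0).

K_pos = Kp · G(0) = 25 × 10 = 250. e_ss = 1/(1 + 250) = 0.0040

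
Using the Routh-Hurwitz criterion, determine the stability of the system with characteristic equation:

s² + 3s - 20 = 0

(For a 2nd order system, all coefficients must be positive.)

Coefficients: 1, 3, -20. c=-20 not positive, so system is unstable.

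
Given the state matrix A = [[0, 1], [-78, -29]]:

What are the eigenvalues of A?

det(A - λI) = λ² - (-29)λ + 78 = (λ - (-26))(λ - (-3)). Eigenvalues: -26, -3.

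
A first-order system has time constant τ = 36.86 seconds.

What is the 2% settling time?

For first-order system, 2% settling time ≈ 4τ = 4 × 36.86 = 147.44 s.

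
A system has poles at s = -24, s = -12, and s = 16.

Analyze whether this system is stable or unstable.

Pole(s) at s = 16 are not in the left half-plane. System is unstable.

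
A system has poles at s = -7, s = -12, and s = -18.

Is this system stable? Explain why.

All poles are in the left half-plane. System is stable.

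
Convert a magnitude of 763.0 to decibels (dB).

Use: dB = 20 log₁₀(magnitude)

dB = 20 log₁₀(763.0) = 57.7 dB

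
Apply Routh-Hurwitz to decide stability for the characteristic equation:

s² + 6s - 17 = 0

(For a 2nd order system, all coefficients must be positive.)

Coefficients: 1, 6, -17. c=-17 not positive, so system is unstable.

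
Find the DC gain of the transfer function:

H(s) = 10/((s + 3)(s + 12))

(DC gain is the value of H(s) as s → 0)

DC gain = H(0) = 10/(3 × 12) = 10/36 = 0.2778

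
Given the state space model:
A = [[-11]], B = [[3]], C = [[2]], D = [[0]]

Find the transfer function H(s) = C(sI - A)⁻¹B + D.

(sI - A)⁻¹ = 1/(s + 11). H(s) = 2 × 3/(s + 11) + 0 = 6/(s + 11).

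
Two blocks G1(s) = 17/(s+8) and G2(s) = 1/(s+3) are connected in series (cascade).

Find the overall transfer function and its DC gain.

Series: multiply transfer functions. G_eq = 17/(s+8) × 1/(s+3) = 17/((s+8)(s+3)). DC gain = 17/(8×3) = 0.7083.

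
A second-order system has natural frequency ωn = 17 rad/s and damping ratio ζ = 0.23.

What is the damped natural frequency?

ωd = ωn√(1 - ζ²) = 17√(1 - 0.23²) = 16.54 rad/s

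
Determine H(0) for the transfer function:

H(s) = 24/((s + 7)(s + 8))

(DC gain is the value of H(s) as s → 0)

DC gain = H(0) = 24/(7 × 8) = 24/56 = 0.4286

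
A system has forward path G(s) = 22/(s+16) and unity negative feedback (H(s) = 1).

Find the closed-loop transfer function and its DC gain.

T(s) = G/(1+GH) = [22/(s+16)] / [1 + 22/(s+16)] = 22/(s+16+22) = 22/(s+38). DC gain = 22/38 = 0.5789.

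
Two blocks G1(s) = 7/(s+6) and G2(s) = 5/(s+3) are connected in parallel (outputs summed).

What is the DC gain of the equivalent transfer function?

Parallel: G_eq = G1 + G2. DC gain = G1(0) + G2(0) = 7/6 + 5/3 = 1.1667 + 1.6667 = 2.8333.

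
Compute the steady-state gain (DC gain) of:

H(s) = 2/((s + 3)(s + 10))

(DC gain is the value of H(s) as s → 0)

DC gain = H(0) = 2/(3 × 10) = 2/30 = 0.0667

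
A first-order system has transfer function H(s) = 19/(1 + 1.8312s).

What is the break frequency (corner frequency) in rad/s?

Corner frequency = 1/τ = 1/1.8312 = 0.546 rad/s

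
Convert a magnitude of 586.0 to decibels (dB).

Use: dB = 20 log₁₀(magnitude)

dB = 20 log₁₀(586.0) = 55.4 dB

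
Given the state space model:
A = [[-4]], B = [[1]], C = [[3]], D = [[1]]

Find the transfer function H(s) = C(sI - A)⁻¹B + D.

(sI - A)⁻¹ = 1/(s + 4). H(s) = 3×1/(s + 4) + 1 = (s + 7)/(s + 4).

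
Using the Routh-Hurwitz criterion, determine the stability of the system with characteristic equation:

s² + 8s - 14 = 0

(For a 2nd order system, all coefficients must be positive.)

Coefficients: 1, 8, -14. c=-14 not positive, so system is unstable.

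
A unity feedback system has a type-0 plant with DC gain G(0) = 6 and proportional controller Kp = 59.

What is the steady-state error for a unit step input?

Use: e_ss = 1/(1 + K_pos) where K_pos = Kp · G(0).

K_pos = Kp · G(0) = 59 × 6 = 354. e_ss = 1/(1 + 354) = 0.0028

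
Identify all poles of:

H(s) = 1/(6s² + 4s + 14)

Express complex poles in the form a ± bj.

Discriminant = 4² - 4×6×14 = 16 - 336 = -320 < 0, so the poles are a complex conjugate pair s = (-4 ± j√320)/(2×6). Real part = -4/(2×6) = -4/12 ≈ -0.3333; imaginary part = ±√320/(2×6) ≈ 1.4907. Poles: s = -0.3333 ± 1.4907j.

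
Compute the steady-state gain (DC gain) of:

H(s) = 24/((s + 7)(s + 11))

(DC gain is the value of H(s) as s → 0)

DC gain = H(0) = 24/(7 × 11) = 24/77 = 0.3117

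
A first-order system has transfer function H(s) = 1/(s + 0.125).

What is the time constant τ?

For H(s) = 1/(s + 1/τ), the pole is at -1/τ = -0.125, so τ = 1/0.125 = 8 s.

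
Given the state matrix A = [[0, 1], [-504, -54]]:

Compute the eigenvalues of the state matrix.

det(A - λI) = λ² - (-54)λ + 504 = (λ - (-42))(λ - (-12)). Eigenvalues: -42, -12.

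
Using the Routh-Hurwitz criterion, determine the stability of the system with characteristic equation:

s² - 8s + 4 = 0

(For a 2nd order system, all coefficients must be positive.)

Coefficients: 1, -8, 4. b=-8 not positive, so system is unstable.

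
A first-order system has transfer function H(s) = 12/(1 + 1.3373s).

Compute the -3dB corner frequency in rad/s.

Corner frequency = 1/τ = 1/1.3373 = 0.748 rad/s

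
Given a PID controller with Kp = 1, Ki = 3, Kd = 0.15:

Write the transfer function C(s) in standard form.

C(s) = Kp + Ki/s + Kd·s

Substituting values: C(s) = 1 + 3/s + 0.15s = (0.15s² + s + 3)/s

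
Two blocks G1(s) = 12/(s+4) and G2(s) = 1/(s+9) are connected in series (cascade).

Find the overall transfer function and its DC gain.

Series: multiply transfer functions. G_eq = 12/(s+4) × 1/(s+9) = 12/((s+4)(s+9)). DC gain = 12/(4×9) = 0.3333.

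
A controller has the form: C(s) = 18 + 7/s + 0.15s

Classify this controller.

This is a Proportional-Integral-Derivative (PID) controller.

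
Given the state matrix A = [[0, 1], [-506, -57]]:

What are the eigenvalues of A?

det(A - λI) = λ² - (-57)λ + 506 = (λ - (-46))(λ - (-11)). Eigenvalues: -46, -11.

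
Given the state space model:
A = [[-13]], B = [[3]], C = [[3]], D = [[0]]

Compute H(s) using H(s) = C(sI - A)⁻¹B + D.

(sI - A)⁻¹ = 1/(s + 13). H(s) = 3 × 3/(s + 13) + 0 = 9/(s + 13).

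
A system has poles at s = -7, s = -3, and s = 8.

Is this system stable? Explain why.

Pole(s) at s = 8 are not in the left half-plane. System is unstable.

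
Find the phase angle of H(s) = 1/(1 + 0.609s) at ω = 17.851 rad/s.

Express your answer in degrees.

Phase = -arctan(ωτ) = -arctan(17.851 × 0.609) = -84.7°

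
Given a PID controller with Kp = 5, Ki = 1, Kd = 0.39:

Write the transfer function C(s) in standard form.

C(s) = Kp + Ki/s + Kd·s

Substituting values: C(s) = 5 + 1/s + 0.39s = (0.39s² + 5s + 1)/s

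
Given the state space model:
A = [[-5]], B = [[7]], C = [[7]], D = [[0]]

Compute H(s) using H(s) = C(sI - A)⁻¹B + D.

(sI - A)⁻¹ = 1/(s + 5). H(s) = 7 × 7/(s + 5) + 0 = 49/(s + 5).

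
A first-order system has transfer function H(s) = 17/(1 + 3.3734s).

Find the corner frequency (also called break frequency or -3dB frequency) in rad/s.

Corner frequency = 1/τ = 1/3.3734 = 0.296 rad/s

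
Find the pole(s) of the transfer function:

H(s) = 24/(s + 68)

Pole is where denominator = 0: s + 68 = 0, so s = -68.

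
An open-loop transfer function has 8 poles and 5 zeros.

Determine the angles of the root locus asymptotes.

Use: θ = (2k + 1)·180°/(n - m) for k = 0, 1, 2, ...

n - m = 8 - 5 = 3. Angles: θk = (2k + 1)·180°/3 = 60°, 180°, 300°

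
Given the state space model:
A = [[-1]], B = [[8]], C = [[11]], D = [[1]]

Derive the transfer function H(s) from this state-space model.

(sI - A)⁻¹ = 1/(s + 1). H(s) = 11×8/(s + 1) + 1 = (s + 89)/(s + 1).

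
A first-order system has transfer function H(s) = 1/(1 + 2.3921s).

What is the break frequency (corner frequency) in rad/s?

Corner frequency = 1/τ = 1/2.3921 = 0.418 rad/s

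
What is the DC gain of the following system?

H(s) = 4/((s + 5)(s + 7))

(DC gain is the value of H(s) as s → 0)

DC gain = H(0) = 4/(5 × 7) = 4/35 = 0.1143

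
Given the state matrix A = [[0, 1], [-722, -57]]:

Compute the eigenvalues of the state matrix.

det(A - λI) = λ² - (-57)λ + 722 = (λ - (-19))(λ - (-38)). Eigenvalues: -19, -38.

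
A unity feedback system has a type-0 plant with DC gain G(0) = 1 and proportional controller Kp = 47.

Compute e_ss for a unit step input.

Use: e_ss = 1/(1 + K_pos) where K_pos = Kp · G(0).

K_pos = Kp · G(0) = 47 × 1 = 47. e_ss = 1/(1 + 47) = 0.0208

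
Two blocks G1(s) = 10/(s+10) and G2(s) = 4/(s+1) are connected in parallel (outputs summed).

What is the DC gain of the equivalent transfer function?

Parallel: G_eq = G1 + G2. DC gain = G1(0) + G2(0) = 10/10 + 4/1 = 1 + 4 = 5.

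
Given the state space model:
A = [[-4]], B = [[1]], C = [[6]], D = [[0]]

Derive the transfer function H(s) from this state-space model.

(sI - A)⁻¹ = 1/(s + 4). H(s) = 6 × 1/(s + 4) + 0 = 6/(s + 4).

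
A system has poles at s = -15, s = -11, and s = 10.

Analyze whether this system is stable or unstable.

Pole(s) at s = 10 are not in the left half-plane. System is unstable.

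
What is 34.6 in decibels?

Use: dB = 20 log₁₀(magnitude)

dB = 20 log₁₀(34.6) = 30.8 dB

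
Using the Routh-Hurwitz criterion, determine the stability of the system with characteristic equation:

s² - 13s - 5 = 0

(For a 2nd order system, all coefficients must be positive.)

Coefficients: 1, -13, -5. b=-13, c=-5 not positive, so system is unstable.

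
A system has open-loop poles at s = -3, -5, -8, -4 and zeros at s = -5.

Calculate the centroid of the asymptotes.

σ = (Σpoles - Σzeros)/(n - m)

σ = (Σpoles - Σzeros)/(n - m) = (-20 - (-5))/(4 - 1) = -15/3 = -5.0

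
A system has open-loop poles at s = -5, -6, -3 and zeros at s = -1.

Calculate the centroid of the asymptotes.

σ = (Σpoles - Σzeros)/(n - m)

σ = (Σpoles - Σzeros)/(n - m) = (-14 - (-1))/(3 - 1) = -13/2 = -6.5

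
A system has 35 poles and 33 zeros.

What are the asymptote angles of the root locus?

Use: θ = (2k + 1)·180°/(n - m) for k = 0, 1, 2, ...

n - m = 35 - 33 = 2. Angles: θk = (2k + 1)·180°/2 = 90°, 270°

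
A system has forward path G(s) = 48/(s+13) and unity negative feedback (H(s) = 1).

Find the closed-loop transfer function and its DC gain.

T(s) = G/(1+GH) = [48/(s+13)] / [1 + 48/(s+13)] = 48/(s+13+48) = 48/(s+61). DC gain = 48/61 = 0.7869.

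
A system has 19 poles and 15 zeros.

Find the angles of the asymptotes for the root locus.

n - m = 19 - 15 = 4. Angles: θk = (2k + 1)·180°/4 = 45°, 135°, 225°, 315°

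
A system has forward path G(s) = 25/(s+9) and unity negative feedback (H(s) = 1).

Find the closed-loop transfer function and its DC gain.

T(s) = G/(1+GH) = [25/(s+9)] / [1 + 25/(s+9)] = 25/(s+9+25) = 25/(s+34). DC gain = 25/34 = 0.7353.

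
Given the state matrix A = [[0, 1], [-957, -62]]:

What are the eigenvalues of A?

det(A - λI) = λ² - (-62)λ + 957 = (λ - (-33))(λ - (-29)). Eigenvalues: -33, -29.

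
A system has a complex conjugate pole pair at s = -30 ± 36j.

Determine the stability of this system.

Real part of poles is -30 (< 0, left half-plane). Stable.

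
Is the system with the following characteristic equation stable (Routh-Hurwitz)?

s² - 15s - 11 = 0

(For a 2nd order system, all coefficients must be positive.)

Coefficients: 1, -15, -11. b=-15, c=-11 not positive, so system is unstable.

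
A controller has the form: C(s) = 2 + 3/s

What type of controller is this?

This is a Proportional-Integral (PI) controller.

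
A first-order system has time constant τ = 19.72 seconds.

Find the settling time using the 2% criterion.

For first-order system, 2% settling time ≈ 4τ = 4 × 19.72 = 78.88 s.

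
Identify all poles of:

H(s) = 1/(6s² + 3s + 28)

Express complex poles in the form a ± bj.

Discriminant = 3² - 4×6×28 = 9 - 672 = -663 < 0, so the poles are a complex conjugate pair s = (-3 ± j√663)/(2×6). Real part = -3/(2×6) = -3/12 = -0.25; imaginary part = ±√663/(2×6) ≈ 2.1457. Poles: s = -0.25 ± 2.1457j.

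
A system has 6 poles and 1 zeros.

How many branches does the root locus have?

Root locus has n branches where n = number of poles = 6.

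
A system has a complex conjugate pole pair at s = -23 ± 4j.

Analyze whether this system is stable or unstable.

Real part of poles is -23 (< 0, left half-plane). Stable.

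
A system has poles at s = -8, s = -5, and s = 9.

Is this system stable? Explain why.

Pole(s) at s = 9 are not in the left half-plane. System is unstable.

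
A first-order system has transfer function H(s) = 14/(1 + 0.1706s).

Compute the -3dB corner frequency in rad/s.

Corner frequency = 1/τ = 1/0.1706 = 5.862 rad/s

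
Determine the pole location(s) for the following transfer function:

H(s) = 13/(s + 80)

Pole is where denominator = 0: s + 80 = 0, so s = -80.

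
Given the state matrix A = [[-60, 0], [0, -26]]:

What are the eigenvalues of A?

For diagonal matrix, eigenvalues are diagonal entries: λ₁ = -60, λ₂ = -26.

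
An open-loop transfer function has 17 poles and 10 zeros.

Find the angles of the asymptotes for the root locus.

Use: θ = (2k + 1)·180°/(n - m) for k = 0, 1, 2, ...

n - m = 17 - 10 = 7. Angles: θk = (2k + 1)·180°/7 = 25.71°, 77.14°, 128.57°, 180°, 231.43°, 282.86°, 334.29°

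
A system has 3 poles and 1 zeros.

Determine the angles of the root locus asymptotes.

n - m = 3 - 1 = 2. Angles: θk = (2k + 1)·180°/2 = 90°, 270°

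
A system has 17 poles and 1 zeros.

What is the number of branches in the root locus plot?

Root locus has n branches where n = number of poles = 17.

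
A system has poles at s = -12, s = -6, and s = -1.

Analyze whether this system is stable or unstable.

All poles are in the left half-plane. System is stable.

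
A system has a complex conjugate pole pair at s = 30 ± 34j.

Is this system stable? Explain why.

Real part of poles is 30 (> 0, right half-plane). Unstable.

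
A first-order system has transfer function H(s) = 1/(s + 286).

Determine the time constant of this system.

For H(s) = 1/(s + 1/τ), the pole is at -1/τ = -286, so τ = 1/286 = 0.0035 s.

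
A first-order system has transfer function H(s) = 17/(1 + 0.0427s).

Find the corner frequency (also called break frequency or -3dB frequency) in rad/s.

Corner frequency = 1/τ = 1/0.0427 = 23.419 rad/s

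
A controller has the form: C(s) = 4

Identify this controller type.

This is a Proportional (P) controller.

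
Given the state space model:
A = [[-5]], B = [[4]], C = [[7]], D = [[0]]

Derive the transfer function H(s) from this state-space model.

(sI - A)⁻¹ = 1/(s + 5). H(s) = 7 × 4/(s + 5) + 0 = 28/(s + 5).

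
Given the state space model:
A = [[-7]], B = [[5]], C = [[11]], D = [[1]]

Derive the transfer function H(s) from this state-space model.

(sI - A)⁻¹ = 1/(s + 7). H(s) = 11×5/(s + 7) + 1 = (s + 62)/(s + 7).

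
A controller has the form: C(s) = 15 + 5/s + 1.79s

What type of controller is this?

This is a Proportional-Integral-Derivative (PID) controller.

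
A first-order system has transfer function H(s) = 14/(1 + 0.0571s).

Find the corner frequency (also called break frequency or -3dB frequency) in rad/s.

Corner frequency = 1/τ = 1/0.0571 = 17.513 rad/s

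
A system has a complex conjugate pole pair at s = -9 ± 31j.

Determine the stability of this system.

Real part of poles is -9 (< 0, left half-plane). Stable.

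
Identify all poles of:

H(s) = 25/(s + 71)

Pole is where denominator = 0: s + 71 = 0, so s = -71.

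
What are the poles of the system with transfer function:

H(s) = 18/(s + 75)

Pole is where denominator = 0: s + 75 = 0, so s = -75.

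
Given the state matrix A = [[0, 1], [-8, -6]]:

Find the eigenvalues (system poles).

det(A - λI) = λ² - (-6)λ + 8 = (λ - (-4))(λ - (-2)). Eigenvalues: -4, -2.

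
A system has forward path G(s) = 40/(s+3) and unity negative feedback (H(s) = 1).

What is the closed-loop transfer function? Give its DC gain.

T(s) = G/(1+GH) = [40/(s+3)] / [1 + 40/(s+3)] = 40/(s+3+40) = 40/(s+43). DC gain = 40/43 = 0.9302.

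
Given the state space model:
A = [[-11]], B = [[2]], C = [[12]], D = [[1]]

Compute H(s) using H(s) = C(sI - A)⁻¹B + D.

(sI - A)⁻¹ = 1/(s + 11). H(s) = 12×2/(s + 11) + 1 = (s + 35)/(s + 11).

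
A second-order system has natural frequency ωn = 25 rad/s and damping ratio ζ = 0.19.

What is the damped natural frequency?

ωd = ωn√(1 - ζ²) = 25√(1 - 0.19²) = 24.54 rad/s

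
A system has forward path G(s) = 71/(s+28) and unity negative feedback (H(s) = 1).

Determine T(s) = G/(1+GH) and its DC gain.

T(s) = G/(1+GH) = [71/(s+28)] / [1 + 71/(s+28)] = 71/(s+28+71) = 71/(s+99). DC gain = 71/99 = 0.7172.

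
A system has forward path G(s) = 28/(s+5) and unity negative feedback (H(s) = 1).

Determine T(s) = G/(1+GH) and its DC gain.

T(s) = G/(1+GH) = [28/(s+5)] / [1 + 28/(s+5)] = 28/(s+5+28) = 28/(s+33). DC gain = 28/33 = 0.8485.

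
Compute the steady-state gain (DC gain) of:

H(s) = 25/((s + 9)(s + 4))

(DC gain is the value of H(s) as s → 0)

DC gain = H(0) = 25/(9 × 4) = 25/36 = 0.6944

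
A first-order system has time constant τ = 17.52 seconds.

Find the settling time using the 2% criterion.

For first-order system, 2% settling time ≈ 4τ = 4 × 17.52 = 70.08 s.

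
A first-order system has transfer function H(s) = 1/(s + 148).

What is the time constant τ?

For H(s) = 1/(s + 1/τ), the pole is at -1/τ = -148, so τ = 1/148 = 0.0068 s.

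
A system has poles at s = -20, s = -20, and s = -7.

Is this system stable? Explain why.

All poles are in the left half-plane. System is stable.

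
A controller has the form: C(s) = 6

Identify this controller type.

This is a Proportional (P) controller.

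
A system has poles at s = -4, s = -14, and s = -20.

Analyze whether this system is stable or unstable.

All poles are in the left half-plane. System is stable.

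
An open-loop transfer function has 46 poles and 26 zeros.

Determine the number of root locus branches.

Root locus has n branches where n = number of poles = 46.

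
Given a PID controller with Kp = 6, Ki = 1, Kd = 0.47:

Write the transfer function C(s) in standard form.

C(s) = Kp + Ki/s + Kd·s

Substituting values: C(s) = 6 + 1/s + 0.47s = (0.47s² + 6s + 1)/s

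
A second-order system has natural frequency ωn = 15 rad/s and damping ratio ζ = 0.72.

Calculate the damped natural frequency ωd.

ωd = ωn√(1 - ζ²) = 15√(1 - 0.72²) = 10.41 rad/s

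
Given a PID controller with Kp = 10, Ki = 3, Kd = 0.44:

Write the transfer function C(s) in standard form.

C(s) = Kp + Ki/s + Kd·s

Substituting values: C(s) = 10 + 3/s + 0.44s = (0.44s² + 10s + 3)/s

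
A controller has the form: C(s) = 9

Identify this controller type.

This is a Proportional (P) controller.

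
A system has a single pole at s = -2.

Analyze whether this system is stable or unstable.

Pole at s = -2 is in the left half-plane. Stable.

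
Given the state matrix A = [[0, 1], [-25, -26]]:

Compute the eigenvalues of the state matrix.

det(A - λI) = λ² - (-26)λ + 25 = (λ - (-1))(λ - (-25)). Eigenvalues: -1, -25.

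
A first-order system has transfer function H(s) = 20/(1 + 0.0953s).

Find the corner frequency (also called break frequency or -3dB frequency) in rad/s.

Corner frequency = 1/τ = 1/0.0953 = 10.493 rad/s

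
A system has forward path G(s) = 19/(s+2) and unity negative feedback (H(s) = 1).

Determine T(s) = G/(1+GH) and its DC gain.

T(s) = G/(1+GH) = [19/(s+2)] / [1 + 19/(s+2)] = 19/(s+2+19) = 19/(s+21). DC gain = 19/21 = 0.9048.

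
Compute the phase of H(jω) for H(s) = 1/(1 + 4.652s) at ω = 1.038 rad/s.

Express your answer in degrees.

Phase = -arctan(ωτ) = -arctan(1.038 × 4.652) = -78.3°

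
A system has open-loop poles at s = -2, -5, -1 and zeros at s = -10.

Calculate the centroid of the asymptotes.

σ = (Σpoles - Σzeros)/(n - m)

σ = (Σpoles - Σzeros)/(n - m) = (-8 - (-10))/(3 - 1) = 2/2 = 1.0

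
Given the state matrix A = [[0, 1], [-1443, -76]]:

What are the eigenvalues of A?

det(A - λI) = λ² - (-76)λ + 1443 = (λ - (-39))(λ - (-37)). Eigenvalues: -39, -37.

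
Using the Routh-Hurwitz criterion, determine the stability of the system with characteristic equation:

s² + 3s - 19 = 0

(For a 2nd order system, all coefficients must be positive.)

Coefficients: 1, 3, -19. c=-19 not positive, so system is unstable.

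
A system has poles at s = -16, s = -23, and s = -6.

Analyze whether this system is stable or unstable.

All poles are in the left half-plane. System is stable.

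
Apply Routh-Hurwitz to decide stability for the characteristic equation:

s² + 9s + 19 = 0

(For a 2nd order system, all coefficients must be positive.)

Coefficients: 1, 9, 19. All positive, so system is stable.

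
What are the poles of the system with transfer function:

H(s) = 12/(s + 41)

Pole is where denominator = 0: s + 41 = 0, so s = -41.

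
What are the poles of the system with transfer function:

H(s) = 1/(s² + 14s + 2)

Discriminant = 14² - 4×1×2 = 196 - 8 = 188 > 0, so two distinct real poles. Using quadratic formula: s = (-14 ± √188)/(2×1) = (-14 ± √188)/2, with √188 ≈ 13.7113. s₁ ≈ -0.1443, s₂ ≈ -13.8557. Poles: s₁ = -0.1443, s₂ = -13.8557.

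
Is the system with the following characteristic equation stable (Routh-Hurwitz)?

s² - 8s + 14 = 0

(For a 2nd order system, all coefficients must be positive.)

Coefficients: 1, -8, 14. b=-8 not positive, so system is unstable.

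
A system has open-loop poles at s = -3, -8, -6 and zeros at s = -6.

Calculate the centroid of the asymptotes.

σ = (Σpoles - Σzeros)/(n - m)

σ = (Σpoles - Σzeros)/(n - m) = (-17 - (-6))/(3 - 1) = -11/2 = -5.5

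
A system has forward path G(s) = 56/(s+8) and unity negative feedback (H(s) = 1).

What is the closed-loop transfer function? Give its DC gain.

T(s) = G/(1+GH) = [56/(s+8)] / [1 + 56/(s+8)] = 56/(s+8+56) = 56/(s+64). DC gain = 56/64 = 0.875.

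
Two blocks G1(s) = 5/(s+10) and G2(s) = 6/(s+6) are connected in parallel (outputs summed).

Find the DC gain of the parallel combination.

Parallel: G_eq = G1 + G2. DC gain = G1(0) + G2(0) = 5/10 + 6/6 = 0.5 + 1 = 1.5.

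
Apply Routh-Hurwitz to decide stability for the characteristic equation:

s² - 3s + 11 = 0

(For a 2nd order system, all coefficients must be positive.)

Coefficients: 1, -3, 11. b=-3 not positive, so system is unstable.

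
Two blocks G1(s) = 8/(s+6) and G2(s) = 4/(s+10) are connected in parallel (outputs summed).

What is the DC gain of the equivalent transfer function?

Parallel: G_eq = G1 + G2. DC gain = G1(0) + G2(0) = 8/6 + 4/10 = 1.3333 + 0.4 = 1.7333.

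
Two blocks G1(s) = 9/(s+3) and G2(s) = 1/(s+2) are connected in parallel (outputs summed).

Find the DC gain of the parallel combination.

Parallel: G_eq = G1 + G2. DC gain = G1(0) + G2(0) = 9/3 + 1/2 = 3 + 0.5 = 3.5.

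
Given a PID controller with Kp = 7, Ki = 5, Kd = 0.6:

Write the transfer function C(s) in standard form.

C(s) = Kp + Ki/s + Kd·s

Substituting values: C(s) = 7 + 5/s + 0.6s = (0.6s² + 7s + 5)/s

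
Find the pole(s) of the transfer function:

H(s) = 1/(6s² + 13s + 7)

Discriminant = 13² - 4×6×7 = 169 - 168 = 1 > 0, so two distinct real poles. Using quadratic formula: s = (-13 ± √1)/(2×6) = (-13 ± √1)/12, with √1 = 1. s₁ = -12/12 = -1, s₂ = -14/12 ≈ -1.1667. Poles: s₁ = -1, s₂ = -1.1667.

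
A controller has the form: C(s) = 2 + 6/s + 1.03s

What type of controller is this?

This is a Proportional-Integral-Derivative (PID) controller.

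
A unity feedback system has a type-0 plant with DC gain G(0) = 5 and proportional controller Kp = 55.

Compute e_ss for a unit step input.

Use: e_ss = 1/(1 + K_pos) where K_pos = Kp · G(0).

K_pos = Kp · G(0) = 55 × 5 = 275. e_ss = 1/(1 + 275) = 0.0036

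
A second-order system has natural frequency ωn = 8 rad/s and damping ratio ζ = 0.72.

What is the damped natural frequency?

ωd = ωn√(1 - ζ²) = 8√(1 - 0.72²) = 5.55 rad/s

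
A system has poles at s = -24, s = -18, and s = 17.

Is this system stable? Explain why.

Pole(s) at s = 17 are not in the left half-plane. System is unstable.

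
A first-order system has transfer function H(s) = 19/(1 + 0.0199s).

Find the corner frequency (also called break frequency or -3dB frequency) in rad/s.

Corner frequency = 1/τ = 1/0.0199 = 50.251 rad/s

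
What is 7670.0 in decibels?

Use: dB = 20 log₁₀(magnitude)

dB = 20 log₁₀(7670.0) = 77.7 dB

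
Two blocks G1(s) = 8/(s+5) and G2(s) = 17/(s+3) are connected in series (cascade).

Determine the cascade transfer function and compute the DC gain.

Series: multiply transfer functions. G_eq = 8/(s+5) × 17/(s+3) = 136/((s+5)(s+3)). DC gain = 136/(5×3) = 9.0667.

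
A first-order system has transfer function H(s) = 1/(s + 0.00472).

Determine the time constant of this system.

For H(s) = 1/(s + 1/τ), the pole is at -1/τ = -0.00472, so τ = 1/0.00472 = 211.9 s.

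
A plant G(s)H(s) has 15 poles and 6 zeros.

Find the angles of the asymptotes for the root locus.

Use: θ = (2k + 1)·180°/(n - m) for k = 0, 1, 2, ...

n - m = 15 - 6 = 9. Angles: θk = (2k + 1)·180°/9 = 20°, 60°, 100°, 140°, 180°, 220°, 260°, 300°, 340°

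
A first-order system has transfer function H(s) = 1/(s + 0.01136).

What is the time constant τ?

For H(s) = 1/(s + 1/τ), the pole is at -1/τ = -0.01136, so τ = 1/0.01136 = 88.03 s.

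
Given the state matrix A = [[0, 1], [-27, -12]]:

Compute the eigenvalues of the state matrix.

det(A - λI) = λ² - (-12)λ + 27 = (λ - (-3))(λ - (-9)). Eigenvalues: -3, -9.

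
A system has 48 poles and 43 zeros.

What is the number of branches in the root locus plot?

Root locus has n branches where n = number of poles = 48.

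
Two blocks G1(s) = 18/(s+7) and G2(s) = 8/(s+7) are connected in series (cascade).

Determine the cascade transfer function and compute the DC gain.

Series: multiply transfer functions. G_eq = 18/(s+7) × 8/(s+7) = 144/((s+7)(s+7)). DC gain = 144/(7×7) = 2.9388.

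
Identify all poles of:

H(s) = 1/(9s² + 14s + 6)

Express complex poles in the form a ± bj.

Discriminant = 14² - 4×9×6 = 196 - 216 = -20 < 0, so the poles are a complex conjugate pair s = (-14 ± j√20)/(2×9). Real part = -14/(2×9) = -14/18 ≈ -0.7778; imaginary part = ±√20/(2×9) ≈ 0.2485. Poles: s = -0.7778 ± 0.2485j.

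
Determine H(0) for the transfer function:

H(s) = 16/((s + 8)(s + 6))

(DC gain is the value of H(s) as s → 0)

DC gain = H(0) = 16/(8 × 6) = 16/48 = 0.3333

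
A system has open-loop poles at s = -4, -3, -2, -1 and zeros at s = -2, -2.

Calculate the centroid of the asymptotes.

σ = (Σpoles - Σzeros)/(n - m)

σ = (Σpoles - Σzeros)/(n - m) = (-10 - (-4))/(4 - 2) = -6/2 = -3.0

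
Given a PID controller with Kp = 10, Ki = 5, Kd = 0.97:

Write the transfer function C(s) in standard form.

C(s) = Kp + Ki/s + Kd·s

Substituting values: C(s) = 10 + 5/s + 0.97s = (0.97s² + 10s + 5)/s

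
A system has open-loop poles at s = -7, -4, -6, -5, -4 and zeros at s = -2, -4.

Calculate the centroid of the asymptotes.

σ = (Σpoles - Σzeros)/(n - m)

σ = (Σpoles - Σzeros)/(n - m) = (-26 - (-6))/(5 - 2) = -20/3 = -6.67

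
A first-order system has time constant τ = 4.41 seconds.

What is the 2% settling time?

For first-order system, 2% settling time ≈ 4τ = 4 × 4.41 = 17.64 s.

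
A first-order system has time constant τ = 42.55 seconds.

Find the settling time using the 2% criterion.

For first-order system, 2% settling time ≈ 4τ = 4 × 42.55 = 170.2 s.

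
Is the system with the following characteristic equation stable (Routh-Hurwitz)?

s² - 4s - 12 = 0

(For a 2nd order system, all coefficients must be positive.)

Coefficients: 1, -4, -12. b=-4, c=-12 not positive, so system is unstable.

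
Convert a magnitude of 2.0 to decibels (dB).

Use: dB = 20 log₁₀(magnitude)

dB = 20 log₁₀(2.0) = 6.0 dB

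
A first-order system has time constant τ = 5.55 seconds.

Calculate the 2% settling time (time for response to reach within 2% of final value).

For first-order system, 2% settling time ≈ 4τ = 4 × 5.55 = 22.2 s.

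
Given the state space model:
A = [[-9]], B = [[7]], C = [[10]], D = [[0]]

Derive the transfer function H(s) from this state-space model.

(sI - A)⁻¹ = 1/(s + 9). H(s) = 10 × 7/(s + 9) + 0 = 70/(s + 9).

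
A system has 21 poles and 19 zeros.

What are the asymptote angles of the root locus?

n - m = 21 - 19 = 2. Angles: θk = (2k + 1)·180°/2 = 90°, 270°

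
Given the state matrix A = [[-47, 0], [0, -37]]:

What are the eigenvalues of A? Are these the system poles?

For diagonal matrix, eigenvalues are diagonal entries: λ₁ = -47, λ₂ = -37. Eigenvalues of A = system poles.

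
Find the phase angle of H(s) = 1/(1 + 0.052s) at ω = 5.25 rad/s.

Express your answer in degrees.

Phase = -arctan(ωτ) = -arctan(5.25 × 0.052) = -15.3°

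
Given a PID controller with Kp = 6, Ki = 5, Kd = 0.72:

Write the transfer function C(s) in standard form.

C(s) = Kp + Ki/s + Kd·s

Substituting values: C(s) = 6 + 5/s + 0.72s = (0.72s² + 6s + 5)/s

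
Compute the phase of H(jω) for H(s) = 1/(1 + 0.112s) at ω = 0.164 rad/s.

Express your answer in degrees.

Phase = -arctan(ωτ) = -arctan(0.164 × 0.112) = -1.1°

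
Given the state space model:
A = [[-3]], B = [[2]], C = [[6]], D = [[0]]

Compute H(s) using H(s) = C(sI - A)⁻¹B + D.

(sI - A)⁻¹ = 1/(s + 3). H(s) = 6 × 2/(s + 3) + 0 = 12/(s + 3).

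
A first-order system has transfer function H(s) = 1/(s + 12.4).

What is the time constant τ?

For H(s) = 1/(s + 1/τ), the pole is at -1/τ = -12.4, so τ = 1/12.4 = 0.0806 s.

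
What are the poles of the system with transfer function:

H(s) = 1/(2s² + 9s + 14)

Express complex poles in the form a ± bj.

Discriminant = 9² - 4×2×14 = 81 - 112 = -31 < 0, so the poles are a complex conjugate pair s = (-9 ± j√31)/(2×2). Real part = -9/(2×2) = -9/4 = -2.25; imaginary part = ±√31/(2×2) ≈ 1.3919. Poles: s = -2.25 ± 1.3919j.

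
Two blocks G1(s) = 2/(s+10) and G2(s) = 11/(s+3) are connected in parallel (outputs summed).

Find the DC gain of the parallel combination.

Parallel: G_eq = G1 + G2. DC gain = G1(0) + G2(0) = 2/10 + 11/3 = 0.2 + 3.6667 = 3.8667.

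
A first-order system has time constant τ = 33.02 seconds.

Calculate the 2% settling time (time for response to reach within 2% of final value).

For first-order system, 2% settling time ≈ 4τ = 4 × 33.02 = 132.08 s.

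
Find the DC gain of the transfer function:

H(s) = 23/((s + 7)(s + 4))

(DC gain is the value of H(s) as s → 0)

DC gain = H(0) = 23/(7 × 4) = 23/28 = 0.8214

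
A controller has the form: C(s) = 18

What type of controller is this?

This is a Proportional (P) controller.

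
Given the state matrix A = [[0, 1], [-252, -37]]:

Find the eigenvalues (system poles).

det(A - λI) = λ² - (-37)λ + 252 = (λ - (-9))(λ - (-28)). Eigenvalues: -9, -28.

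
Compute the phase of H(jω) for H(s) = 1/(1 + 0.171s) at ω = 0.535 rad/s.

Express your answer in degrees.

Phase = -arctan(ωτ) = -arctan(0.535 × 0.171) = -5.2°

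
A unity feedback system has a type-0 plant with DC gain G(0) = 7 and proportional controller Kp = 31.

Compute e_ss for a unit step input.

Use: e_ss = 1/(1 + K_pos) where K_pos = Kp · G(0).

K_pos = Kp · G(0) = 31 × 7 = 217. e_ss = 1/(1 + 217) = 0.0046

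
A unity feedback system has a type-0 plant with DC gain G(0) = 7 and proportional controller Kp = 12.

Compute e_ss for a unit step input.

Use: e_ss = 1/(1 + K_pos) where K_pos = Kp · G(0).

K_pos = Kp · G(0) = 12 × 7 = 84. e_ss = 1/(1 + 84) = 0.0118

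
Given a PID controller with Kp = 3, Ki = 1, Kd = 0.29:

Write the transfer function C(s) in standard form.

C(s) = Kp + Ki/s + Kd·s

Substituting values: C(s) = 3 + 1/s + 0.29s = (0.29s² + 3s + 1)/s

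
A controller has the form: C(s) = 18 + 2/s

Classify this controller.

This is a Proportional-Integral (PI) controller.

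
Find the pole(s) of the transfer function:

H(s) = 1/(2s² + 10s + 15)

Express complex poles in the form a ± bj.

Discriminant = 10² - 4×2×15 = 100 - 120 = -20 < 0, so the poles are a complex conjugate pair s = (-10 ± j√20)/(2×2). Real part = -10/(2×2) = -10/4 = -2.5; imaginary part = ±√20/(2×2) ≈ 1.1180. Poles: s = -2.5 ± 1.1180j.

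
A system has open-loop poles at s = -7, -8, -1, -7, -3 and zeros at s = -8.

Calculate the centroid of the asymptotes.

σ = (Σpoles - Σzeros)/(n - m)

σ = (Σpoles - Σzeros)/(n - m) = (-26 - (-8))/(5 - 1) = -18/4 = -4.5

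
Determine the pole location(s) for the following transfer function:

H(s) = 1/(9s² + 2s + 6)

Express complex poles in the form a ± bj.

Discriminant = 2² - 4×9×6 = 4 - 216 = -212 < 0, so the poles are a complex conjugate pair s = (-2 ± j√212)/(2×9). Real part = -2/(2×9) = -2/18 ≈ -0.1111; imaginary part = ±√212/(2×9) ≈ 0.8089. Poles: s = -0.1111 ± 0.8089j.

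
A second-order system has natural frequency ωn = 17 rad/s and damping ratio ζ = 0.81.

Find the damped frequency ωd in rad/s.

ωd = ωn√(1 - ζ²) = 17√(1 - 0.81²) = 9.97 rad/s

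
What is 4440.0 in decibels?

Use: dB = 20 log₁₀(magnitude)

dB = 20 log₁₀(4440.0) = 72.9 dB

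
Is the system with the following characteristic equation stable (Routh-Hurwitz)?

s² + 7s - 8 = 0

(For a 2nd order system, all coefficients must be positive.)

Coefficients: 1, 7, -8. c=-8 not positive, so system is unstable.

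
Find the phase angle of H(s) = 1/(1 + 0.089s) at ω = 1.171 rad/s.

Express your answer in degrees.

Phase = -arctan(ωτ) = -arctan(1.171 × 0.089) = -5.9°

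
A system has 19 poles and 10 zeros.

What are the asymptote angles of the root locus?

n - m = 19 - 10 = 9. Angles: θk = (2k + 1)·180°/9 = 20°, 60°, 100°, 140°, 180°, 220°, 260°, 300°, 340°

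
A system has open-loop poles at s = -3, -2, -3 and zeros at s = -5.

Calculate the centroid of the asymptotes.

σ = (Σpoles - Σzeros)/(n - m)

σ = (Σpoles - Σzeros)/(n - m) = (-8 - (-5))/(3 - 1) = -3/2 = -1.5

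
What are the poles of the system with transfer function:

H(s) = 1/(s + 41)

Pole is where denominator = 0: s + 41 = 0, so s = -41.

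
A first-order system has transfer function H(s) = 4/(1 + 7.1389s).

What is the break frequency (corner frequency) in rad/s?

Corner frequency = 1/τ = 1/7.1389 = 0.14 rad/s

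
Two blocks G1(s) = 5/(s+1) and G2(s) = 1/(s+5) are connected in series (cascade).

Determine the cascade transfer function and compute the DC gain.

Series: multiply transfer functions. G_eq = 5/(s+1) × 1/(s+5) = 5/((s+1)(s+5)). DC gain = 5/(1×5) = 1.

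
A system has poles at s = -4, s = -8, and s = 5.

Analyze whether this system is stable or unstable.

Pole(s) at s = 5 are not in the left half-plane. System is unstable.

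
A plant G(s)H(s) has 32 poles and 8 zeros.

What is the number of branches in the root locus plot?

Root locus has n branches where n = number of poles = 32.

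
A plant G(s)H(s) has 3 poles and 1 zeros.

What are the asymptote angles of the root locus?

n - m = 3 - 1 = 2. Angles: θk = (2k + 1)·180°/2 = 90°, 270°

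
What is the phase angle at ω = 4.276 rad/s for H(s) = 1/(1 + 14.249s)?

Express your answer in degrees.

Phase = -arctan(ωτ) = -arctan(4.276 × 14.249) = -89.1°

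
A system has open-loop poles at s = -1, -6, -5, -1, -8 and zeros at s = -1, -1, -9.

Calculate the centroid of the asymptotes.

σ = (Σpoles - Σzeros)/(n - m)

σ = (Σpoles - Σzeros)/(n - m) = (-21 - (-11))/(5 - 3) = -10/2 = -5.0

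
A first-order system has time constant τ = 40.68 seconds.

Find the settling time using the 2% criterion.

For first-order system, 2% settling time ≈ 4τ = 4 × 40.68 = 162.72 s.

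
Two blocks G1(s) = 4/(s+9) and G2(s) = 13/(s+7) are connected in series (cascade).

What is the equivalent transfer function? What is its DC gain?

Series: multiply transfer functions. G_eq = 4/(s+9) × 13/(s+7) = 52/((s+9)(s+7)). DC gain = 52/(9×7) = 0.8254.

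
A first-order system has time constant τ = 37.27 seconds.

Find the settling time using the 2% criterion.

For first-order system, 2% settling time ≈ 4τ = 4 × 37.27 = 149.08 s.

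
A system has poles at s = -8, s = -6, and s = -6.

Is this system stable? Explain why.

All poles are in the left half-plane. System is stable.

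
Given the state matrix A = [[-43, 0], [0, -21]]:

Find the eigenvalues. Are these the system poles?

For diagonal matrix, eigenvalues are diagonal entries: λ₁ = -43, λ₂ = -21. Eigenvalues of A = system poles.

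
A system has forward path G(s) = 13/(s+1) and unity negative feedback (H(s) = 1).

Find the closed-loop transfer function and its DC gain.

T(s) = G/(1+GH) = [13/(s+1)] / [1 + 13/(s+1)] = 13/(s+1+13) = 13/(s+14). DC gain = 13/14 = 0.9286.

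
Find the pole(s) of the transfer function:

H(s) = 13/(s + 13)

Pole is where denominator = 0: s + 13 = 0, so s = -13.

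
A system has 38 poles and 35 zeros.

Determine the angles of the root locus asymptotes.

n - m = 38 - 35 = 3. Angles: θk = (2k + 1)·180°/3 = 60°, 180°, 300°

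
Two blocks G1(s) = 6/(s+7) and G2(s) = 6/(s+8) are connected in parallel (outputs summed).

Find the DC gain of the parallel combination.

Parallel: G_eq = G1 + G2. DC gain = G1(0) + G2(0) = 6/7 + 6/8 = 0.8571 + 0.75 = 1.6071.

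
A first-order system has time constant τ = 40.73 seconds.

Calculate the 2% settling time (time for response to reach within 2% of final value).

For first-order system, 2% settling time ≈ 4τ = 4 × 40.73 = 162.92 s.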